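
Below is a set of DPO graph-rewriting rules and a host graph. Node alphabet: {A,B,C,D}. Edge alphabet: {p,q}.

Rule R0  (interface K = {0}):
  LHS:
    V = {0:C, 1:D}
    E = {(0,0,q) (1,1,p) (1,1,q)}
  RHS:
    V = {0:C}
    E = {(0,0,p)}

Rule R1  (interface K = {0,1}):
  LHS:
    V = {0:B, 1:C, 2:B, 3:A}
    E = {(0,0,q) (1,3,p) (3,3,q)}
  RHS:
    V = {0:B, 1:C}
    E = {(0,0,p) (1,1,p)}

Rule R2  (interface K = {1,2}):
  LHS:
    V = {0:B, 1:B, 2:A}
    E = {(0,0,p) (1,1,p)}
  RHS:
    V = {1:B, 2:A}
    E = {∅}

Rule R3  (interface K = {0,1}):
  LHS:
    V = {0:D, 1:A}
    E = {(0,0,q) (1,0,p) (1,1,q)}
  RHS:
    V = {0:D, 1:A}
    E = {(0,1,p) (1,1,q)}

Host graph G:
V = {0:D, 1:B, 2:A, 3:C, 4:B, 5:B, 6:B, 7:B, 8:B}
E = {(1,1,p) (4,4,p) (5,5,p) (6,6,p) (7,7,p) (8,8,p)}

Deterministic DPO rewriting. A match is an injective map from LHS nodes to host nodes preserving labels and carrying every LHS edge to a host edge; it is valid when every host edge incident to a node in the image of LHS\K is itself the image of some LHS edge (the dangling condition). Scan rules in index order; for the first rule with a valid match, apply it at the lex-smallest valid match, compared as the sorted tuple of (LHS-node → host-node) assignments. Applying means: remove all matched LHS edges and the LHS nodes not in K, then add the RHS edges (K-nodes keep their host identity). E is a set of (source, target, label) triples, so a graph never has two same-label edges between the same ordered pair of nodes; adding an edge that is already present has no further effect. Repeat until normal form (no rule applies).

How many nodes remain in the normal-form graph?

start.  V:9 E:6  edges: 1-p->1 4-p->4 5-p->5 6-p->6 7-p->7 8-p->8
1. fire R2 via {0↦1, 1↦4, 2↦2}  →  V:8 E:4  edges: 5-p->5 6-p->6 7-p->7 8-p->8
2. fire R2 via {0↦5, 1↦6, 2↦2}  →  V:7 E:2  edges: 7-p->7 8-p->8
3. fire R2 via {0↦7, 1↦8, 2↦2}  →  V:6 E:0  edges: ∅
final graph: no rule applies after step 3
NF nodes: {0:D, 2:A, 3:C, 4:B, 6:B, 8:B}

Answer: 6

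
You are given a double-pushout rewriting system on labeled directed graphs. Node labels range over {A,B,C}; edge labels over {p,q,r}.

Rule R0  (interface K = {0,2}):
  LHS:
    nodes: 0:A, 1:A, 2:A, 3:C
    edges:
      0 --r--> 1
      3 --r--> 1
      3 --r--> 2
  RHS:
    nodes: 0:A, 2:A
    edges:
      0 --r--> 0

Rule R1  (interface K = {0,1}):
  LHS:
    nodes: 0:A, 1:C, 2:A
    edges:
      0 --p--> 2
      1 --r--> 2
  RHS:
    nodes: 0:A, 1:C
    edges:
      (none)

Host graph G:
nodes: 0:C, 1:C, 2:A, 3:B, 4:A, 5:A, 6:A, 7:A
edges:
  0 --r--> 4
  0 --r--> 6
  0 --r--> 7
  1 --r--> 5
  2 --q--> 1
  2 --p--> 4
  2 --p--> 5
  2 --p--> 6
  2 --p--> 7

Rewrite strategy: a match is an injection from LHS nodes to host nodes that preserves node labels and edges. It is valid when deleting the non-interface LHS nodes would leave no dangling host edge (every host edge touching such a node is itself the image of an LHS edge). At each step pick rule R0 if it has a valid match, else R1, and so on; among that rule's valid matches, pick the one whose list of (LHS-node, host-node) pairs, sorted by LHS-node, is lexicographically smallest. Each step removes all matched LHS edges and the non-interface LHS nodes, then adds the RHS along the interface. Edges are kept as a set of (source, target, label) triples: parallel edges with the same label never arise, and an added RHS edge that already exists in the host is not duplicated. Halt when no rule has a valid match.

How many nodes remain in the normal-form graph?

Answer: 4

Steps:
start.  V:8 E:9  edges: 0-r->4 0-r->6 0-r->7 1-r->5 2-q->1 2-p->4 2-p->5 2-p->6 2-p->7
1. fire R1 via {0↦2, 1↦0, 2↦4}  →  V:7 E:7  edges: 0-r->6 0-r->7 1-r->5 2-q->1 2-p->5 2-p->6 2-p->7
2. fire R1 via {0↦2, 1↦0, 2↦6}  →  V:6 E:5  edges: 0-r->7 1-r->5 2-q->1 2-p->5 2-p->7
3. fire R1 via {0↦2, 1↦0, 2↦7}  →  V:5 E:3  edges: 1-r->5 2-q->1 2-p->5
4. fire R1 via {0↦2, 1↦1, 2↦5}  →  V:4 E:1  edges: 2-q->1
halt: no rule applies after step 4
NF nodes: {0:C, 1:C, 2:A, 3:B}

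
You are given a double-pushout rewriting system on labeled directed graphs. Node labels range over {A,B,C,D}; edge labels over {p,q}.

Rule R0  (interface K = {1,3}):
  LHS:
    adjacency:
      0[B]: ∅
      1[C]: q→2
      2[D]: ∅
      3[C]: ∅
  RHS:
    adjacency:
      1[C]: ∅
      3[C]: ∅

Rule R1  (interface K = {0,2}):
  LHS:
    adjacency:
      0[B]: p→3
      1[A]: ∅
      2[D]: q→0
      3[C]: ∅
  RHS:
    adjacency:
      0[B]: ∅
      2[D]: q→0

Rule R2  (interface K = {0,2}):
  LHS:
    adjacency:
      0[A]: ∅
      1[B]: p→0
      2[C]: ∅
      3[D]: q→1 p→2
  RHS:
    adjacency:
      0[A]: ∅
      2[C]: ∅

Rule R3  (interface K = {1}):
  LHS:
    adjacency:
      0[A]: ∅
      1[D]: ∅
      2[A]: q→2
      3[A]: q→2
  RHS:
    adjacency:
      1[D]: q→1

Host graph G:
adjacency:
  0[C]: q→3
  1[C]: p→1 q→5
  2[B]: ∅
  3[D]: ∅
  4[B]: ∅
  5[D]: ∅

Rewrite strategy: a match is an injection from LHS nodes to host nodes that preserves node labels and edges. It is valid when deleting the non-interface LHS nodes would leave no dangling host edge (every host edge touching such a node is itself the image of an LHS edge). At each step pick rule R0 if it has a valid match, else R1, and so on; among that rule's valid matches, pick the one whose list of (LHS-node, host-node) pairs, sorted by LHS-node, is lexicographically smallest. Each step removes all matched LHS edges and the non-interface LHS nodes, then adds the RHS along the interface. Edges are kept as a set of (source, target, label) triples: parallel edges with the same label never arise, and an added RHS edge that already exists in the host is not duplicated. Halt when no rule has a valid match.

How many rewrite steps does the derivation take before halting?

initial: |V|=6 |E|=3  E = 0-q->3 1-p->1 1-q->5
step 1: apply R0 at {0↦2, 1↦0, 2↦3, 3↦1}  → |V|=4 |E|=2  E = 1-p->1 1-q->5
step 2: apply R0 at {0↦4, 1↦1, 2↦5, 3↦0}  → |V|=2 |E|=1  E = 1-p->1
normal form: no rule applies after step 2

Answer: 2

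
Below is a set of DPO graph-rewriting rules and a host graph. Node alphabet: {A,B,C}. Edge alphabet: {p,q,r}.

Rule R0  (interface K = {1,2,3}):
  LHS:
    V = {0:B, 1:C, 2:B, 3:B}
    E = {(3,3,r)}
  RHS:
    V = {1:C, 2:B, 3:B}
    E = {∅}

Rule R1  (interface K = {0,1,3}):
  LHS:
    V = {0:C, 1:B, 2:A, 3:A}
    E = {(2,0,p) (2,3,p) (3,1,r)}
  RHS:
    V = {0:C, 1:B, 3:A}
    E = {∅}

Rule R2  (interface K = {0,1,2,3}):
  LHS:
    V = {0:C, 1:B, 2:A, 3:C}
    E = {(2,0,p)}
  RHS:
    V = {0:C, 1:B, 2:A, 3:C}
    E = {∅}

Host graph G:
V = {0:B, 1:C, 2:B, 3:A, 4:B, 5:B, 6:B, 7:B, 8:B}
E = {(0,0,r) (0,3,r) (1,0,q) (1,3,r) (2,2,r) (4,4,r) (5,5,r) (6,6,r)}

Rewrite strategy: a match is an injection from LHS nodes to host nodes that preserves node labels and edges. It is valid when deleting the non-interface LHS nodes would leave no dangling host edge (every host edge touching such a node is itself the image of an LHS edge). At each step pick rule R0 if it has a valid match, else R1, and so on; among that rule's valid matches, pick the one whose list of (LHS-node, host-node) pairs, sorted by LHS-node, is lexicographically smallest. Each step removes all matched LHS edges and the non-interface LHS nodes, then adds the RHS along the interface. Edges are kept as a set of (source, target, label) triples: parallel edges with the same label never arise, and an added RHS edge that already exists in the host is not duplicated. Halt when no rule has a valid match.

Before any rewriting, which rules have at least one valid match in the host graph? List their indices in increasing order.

Answer: [R0]

Steps:
R0: 50 valid matches — {0↦7, 1↦1, 2↦0, 3↦2}, {0↦7, 1↦1, 2↦0, 3↦4}, {0↦7, 1↦1, 2↦0, 3↦5} (+47 more)
R1: no valid match — LHS pattern not found
R2: no valid match — LHS pattern not found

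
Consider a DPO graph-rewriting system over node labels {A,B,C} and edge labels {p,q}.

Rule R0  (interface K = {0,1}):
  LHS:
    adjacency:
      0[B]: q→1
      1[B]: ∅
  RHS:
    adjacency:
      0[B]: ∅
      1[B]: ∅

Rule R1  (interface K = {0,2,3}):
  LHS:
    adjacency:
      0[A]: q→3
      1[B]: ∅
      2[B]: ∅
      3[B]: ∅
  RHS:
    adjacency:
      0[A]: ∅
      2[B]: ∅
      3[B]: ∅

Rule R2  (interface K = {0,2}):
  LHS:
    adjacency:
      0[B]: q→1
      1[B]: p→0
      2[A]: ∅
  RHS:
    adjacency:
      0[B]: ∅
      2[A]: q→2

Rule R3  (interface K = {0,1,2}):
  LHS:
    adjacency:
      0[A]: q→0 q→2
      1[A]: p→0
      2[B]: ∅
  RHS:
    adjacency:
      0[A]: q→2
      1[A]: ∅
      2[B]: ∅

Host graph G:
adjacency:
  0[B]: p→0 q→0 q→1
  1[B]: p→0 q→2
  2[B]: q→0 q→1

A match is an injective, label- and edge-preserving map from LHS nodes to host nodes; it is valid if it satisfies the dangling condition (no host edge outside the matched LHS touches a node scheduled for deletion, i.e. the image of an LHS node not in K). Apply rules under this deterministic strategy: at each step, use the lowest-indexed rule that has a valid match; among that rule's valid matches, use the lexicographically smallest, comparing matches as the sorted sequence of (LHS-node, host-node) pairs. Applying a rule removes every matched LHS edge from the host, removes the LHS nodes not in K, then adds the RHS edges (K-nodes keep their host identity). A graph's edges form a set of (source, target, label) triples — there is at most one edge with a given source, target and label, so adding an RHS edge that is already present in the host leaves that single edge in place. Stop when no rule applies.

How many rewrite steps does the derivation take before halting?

start.  V:3 E:7  edges: 0-p->0 0-q->0 0-q->1 1-p->0 1-q->2 2-q->0 2-q->1
1. fire R0 via {0↦0, 1↦1}  →  V:3 E:6  edges: 0-p->0 0-q->0 1-p->0 1-q->2 2-q->0 2-q->1
2. fire R0 via {0↦1, 1↦2}  →  V:3 E:5  edges: 0-p->0 0-q->0 1-p->0 2-q->0 2-q->1
3. fire R0 via {0↦2, 1↦0}  →  V:3 E:4  edges: 0-p->0 0-q->0 1-p->0 2-q->1
4. fire R0 via {0↦2, 1↦1}  →  V:3 E:3  edges: 0-p->0 0-q->0 1-p->0
final graph: no rule applies after step 4

Answer: 4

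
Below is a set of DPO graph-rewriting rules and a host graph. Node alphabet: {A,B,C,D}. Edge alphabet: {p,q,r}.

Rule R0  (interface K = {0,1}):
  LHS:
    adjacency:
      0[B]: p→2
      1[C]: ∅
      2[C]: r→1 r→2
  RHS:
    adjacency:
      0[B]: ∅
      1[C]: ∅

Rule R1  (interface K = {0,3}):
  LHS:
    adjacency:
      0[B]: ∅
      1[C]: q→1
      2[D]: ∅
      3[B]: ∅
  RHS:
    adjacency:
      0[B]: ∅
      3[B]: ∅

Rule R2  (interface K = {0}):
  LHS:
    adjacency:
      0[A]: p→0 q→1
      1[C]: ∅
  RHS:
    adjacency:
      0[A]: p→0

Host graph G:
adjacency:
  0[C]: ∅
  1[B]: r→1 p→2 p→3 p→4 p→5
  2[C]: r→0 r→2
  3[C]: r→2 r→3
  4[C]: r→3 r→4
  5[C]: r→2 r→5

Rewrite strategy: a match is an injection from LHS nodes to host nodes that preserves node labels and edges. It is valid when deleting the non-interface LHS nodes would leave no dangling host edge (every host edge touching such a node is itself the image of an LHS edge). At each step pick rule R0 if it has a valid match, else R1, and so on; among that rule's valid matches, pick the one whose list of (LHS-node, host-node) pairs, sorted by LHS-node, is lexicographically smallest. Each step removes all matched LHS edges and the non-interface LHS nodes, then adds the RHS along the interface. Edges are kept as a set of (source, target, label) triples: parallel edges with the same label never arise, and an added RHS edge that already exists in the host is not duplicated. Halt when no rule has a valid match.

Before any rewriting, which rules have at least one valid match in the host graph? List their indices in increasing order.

R0: 2 valid matches — {0↦1, 1↦2, 2↦5}, {0↦1, 1↦3, 2↦4}
R1: no valid match — LHS pattern not found
R2: no valid match — LHS pattern not found

Answer: [R0]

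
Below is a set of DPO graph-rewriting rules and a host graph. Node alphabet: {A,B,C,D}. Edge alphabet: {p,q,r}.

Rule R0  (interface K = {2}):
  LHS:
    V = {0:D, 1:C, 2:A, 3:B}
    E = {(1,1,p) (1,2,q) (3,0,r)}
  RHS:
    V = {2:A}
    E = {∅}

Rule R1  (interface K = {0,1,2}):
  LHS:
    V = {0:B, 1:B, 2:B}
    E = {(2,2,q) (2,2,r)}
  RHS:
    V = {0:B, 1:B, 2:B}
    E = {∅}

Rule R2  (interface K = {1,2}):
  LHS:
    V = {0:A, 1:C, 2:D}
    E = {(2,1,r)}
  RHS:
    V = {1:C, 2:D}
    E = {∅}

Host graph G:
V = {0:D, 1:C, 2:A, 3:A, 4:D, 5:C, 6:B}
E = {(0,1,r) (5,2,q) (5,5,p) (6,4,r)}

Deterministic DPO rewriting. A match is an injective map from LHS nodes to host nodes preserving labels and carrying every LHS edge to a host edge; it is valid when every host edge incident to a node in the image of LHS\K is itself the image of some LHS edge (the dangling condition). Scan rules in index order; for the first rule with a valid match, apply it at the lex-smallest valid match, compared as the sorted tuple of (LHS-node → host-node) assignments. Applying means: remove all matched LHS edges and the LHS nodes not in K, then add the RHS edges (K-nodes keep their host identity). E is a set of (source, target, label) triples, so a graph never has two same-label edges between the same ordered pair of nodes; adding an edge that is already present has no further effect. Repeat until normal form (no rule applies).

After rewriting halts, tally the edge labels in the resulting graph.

[0] host  ⇒  7 nodes, 4 edges  {0-r->1 5-q->2 5-p->5 6-r->4}
[1] R0 @ {0↦4, 1↦5, 2↦2, 3↦6}  ⇒  4 nodes, 1 edges  {0-r->1}
[2] R2 @ {0↦2, 1↦1, 2↦0}  ⇒  3 nodes, 0 edges  {∅}
final graph: no rule applies after step 2
NF edges: []

Answer: (no edges)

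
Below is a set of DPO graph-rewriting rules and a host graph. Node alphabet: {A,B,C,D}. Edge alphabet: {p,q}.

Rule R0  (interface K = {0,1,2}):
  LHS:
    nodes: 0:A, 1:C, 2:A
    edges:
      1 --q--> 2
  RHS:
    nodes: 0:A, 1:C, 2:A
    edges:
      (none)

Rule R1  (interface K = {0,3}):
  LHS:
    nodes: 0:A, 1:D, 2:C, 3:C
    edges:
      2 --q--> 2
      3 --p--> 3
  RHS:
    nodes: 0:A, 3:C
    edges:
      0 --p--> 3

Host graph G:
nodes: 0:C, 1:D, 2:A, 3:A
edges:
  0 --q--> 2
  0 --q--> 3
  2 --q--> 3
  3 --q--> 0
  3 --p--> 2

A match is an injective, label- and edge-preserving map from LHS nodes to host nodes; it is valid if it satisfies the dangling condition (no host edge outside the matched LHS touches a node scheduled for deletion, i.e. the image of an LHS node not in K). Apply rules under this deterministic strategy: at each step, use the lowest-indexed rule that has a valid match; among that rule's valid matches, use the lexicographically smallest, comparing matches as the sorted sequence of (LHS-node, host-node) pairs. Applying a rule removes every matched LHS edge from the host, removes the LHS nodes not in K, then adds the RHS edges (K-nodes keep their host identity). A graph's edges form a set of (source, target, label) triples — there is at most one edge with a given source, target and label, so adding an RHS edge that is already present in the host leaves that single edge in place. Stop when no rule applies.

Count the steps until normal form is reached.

initial: |V|=4 |E|=5  E = 0-q->2 0-q->3 2-q->3 3-q->0 3-p->2
step 1: apply R0 at {0↦2, 1↦0, 2↦3}  → |V|=4 |E|=4  E = 0-q->2 2-q->3 3-q->0 3-p->2
step 2: apply R0 at {0↦3, 1↦0, 2↦2}  → |V|=4 |E|=3  E = 2-q->3 3-q->0 3-p->2
halt: no rule applies after step 2

Answer: 2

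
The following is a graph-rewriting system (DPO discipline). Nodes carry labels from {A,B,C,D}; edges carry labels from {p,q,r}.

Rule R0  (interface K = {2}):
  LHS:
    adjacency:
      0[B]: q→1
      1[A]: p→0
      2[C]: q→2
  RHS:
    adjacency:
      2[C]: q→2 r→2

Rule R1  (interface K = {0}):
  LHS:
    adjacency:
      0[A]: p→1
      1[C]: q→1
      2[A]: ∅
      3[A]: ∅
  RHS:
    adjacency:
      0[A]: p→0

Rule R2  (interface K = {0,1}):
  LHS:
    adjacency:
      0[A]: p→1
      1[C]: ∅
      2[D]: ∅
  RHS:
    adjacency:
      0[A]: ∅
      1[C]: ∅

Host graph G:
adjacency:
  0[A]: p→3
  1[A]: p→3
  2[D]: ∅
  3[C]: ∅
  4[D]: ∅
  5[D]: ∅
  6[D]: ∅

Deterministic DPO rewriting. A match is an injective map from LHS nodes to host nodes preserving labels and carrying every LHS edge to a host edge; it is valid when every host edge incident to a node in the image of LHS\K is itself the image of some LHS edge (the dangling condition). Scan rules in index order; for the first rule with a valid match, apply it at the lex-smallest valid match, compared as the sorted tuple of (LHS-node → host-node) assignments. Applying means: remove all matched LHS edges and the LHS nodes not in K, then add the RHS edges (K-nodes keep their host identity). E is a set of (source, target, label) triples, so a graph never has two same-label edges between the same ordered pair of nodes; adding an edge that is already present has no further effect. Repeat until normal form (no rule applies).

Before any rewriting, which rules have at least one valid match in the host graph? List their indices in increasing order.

Answer: [R2]

Rewrite trace:
R0: no valid match — LHS pattern not found
R1: no valid match — LHS pattern not found
R2: 8 valid matches — {0↦0, 1↦3, 2↦2}, {0↦0, 1↦3, 2↦4}, {0↦0, 1↦3, 2↦5} (+5 more)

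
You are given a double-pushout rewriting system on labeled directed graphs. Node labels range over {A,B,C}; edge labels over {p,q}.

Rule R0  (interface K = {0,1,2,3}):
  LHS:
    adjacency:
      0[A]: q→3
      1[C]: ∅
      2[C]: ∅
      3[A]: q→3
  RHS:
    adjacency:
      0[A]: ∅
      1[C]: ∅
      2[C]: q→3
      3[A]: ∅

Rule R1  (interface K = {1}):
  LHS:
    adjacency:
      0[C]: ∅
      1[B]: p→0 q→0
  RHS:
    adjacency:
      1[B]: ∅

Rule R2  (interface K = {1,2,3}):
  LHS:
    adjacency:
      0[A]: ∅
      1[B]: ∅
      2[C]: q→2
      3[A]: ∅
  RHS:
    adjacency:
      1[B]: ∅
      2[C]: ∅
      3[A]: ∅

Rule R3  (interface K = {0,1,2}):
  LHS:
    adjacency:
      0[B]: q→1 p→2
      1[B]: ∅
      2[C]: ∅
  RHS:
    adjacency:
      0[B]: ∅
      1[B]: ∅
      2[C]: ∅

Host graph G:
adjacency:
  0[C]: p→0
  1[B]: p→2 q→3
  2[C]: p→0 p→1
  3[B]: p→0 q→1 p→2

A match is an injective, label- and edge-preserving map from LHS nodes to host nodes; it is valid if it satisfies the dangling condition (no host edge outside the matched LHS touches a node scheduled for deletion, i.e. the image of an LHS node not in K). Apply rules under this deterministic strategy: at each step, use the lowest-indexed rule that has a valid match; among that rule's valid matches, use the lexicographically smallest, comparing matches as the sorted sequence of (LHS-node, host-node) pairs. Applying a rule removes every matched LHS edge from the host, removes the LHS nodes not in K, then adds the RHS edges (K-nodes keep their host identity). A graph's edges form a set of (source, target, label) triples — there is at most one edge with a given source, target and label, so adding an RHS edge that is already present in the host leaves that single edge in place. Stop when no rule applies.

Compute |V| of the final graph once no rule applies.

Answer: 4

Derivation:
initial: |V|=4 |E|=8  E = 0-p->0 1-p->2 1-q->3 2-p->0 2-p->1 3-p->0 3-q->1 3-p->2
step 1: apply R3 at {0↦1, 1↦3, 2↦2}  → |V|=4 |E|=6  E = 0-p->0 2-p->0 2-p->1 3-p->0 3-q->1 3-p->2
step 2: apply R3 at {0↦3, 1↦1, 2↦0}  → |V|=4 |E|=4  E = 0-p->0 2-p->0 2-p->1 3-p->2
final graph: no rule applies after step 2
NF nodes: {0:C, 1:B, 2:C, 3:B}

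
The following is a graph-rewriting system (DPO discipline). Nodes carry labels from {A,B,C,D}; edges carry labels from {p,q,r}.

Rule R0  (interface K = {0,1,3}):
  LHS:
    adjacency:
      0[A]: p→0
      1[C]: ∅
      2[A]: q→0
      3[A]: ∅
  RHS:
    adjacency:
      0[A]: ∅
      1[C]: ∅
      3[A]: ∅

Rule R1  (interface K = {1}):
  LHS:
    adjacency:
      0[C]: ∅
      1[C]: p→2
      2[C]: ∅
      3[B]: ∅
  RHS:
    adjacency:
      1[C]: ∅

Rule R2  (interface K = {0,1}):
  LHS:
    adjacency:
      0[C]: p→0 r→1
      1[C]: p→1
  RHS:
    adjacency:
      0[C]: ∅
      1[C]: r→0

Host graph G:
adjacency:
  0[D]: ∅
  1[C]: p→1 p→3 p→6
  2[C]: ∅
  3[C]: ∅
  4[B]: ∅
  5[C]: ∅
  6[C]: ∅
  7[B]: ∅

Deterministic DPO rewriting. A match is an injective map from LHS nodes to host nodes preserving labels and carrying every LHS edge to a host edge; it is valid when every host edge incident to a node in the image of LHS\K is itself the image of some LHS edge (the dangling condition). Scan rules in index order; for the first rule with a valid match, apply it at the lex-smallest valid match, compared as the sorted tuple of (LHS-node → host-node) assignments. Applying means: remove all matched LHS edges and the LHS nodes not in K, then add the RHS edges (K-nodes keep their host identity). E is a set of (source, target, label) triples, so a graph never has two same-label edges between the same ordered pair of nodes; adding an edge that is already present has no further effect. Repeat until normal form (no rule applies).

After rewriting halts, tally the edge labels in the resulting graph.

[0] host  ⇒  8 nodes, 3 edges  {1-p->1 1-p->3 1-p->6}
[1] R1 @ {0↦2, 1↦1, 2↦3, 3↦4}  ⇒  5 nodes, 2 edges  {1-p->1 1-p->6}
[2] R1 @ {0↦5, 1↦1, 2↦6, 3↦7}  ⇒  2 nodes, 1 edges  {1-p->1}
halt: no rule applies after step 2
NF edges: [(1, 1, 'p')]

Answer: p:1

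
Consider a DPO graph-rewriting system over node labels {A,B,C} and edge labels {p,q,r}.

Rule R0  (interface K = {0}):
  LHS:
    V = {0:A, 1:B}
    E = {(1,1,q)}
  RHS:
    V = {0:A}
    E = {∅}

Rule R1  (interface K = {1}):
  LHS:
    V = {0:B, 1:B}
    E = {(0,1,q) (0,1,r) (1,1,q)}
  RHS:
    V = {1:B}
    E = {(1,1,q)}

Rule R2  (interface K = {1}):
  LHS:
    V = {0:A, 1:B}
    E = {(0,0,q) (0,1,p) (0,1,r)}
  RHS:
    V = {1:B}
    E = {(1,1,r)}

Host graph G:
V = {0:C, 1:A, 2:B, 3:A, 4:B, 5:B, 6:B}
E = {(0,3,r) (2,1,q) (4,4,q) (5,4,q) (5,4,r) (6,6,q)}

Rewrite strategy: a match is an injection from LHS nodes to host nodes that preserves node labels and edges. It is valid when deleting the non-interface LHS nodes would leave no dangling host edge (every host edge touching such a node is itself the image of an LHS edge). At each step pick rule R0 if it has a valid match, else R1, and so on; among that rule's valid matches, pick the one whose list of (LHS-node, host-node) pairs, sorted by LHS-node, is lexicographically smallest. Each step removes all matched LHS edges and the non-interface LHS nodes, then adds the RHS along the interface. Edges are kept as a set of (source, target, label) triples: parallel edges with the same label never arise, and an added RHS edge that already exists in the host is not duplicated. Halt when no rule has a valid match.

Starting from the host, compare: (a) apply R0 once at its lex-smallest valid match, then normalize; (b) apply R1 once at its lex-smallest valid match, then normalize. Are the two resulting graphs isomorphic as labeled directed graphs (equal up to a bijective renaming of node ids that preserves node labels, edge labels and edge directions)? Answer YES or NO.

Answer: YES

Steps:
branch R0-first: apply at {0↦1, 1↦6} → |E|=5, then 2 more step(s) → NF |V|=4 |E|=2 V={0:C, 1:A, 2:B, 3:A} E=0-r->3 2-q->1
branch R1-first: apply at {0↦5, 1↦4} → |E|=4, then 2 more step(s) → NF |V|=4 |E|=2 V={0:C, 1:A, 2:B, 3:A} E=0-r->3 2-q->1
graphs isomorphic (equal up to label-preserving node renaming)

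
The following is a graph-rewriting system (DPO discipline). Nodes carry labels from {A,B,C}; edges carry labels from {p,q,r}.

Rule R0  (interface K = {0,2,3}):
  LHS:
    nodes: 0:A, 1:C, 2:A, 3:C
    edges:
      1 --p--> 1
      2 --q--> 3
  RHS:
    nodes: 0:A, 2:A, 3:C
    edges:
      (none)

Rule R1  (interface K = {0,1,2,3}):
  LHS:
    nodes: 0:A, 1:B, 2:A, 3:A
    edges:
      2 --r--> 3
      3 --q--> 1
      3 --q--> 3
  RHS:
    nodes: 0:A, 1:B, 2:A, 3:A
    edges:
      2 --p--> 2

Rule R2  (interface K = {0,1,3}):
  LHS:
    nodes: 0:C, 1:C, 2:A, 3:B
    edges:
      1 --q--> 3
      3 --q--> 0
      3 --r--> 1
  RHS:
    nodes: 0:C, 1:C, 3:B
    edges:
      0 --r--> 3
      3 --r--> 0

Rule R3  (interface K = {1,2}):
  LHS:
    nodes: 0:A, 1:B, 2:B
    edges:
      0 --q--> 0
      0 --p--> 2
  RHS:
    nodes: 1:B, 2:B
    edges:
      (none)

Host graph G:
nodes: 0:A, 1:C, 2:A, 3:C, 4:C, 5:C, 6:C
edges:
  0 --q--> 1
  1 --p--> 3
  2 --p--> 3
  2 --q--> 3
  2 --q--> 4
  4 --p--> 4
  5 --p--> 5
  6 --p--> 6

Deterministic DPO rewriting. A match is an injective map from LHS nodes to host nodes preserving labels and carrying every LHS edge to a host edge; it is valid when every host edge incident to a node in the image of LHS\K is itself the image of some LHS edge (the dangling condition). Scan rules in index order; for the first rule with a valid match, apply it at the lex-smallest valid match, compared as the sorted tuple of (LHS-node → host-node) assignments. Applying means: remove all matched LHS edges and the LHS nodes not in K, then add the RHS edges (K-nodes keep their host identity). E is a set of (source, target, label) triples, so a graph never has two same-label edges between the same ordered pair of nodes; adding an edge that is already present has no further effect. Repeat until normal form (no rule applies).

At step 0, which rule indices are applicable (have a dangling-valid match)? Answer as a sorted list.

Answer: [R0]

Steps:
R0: 6 valid matches — {0↦0, 1↦5, 2↦2, 3↦3}, {0↦0, 1↦5, 2↦2, 3↦4}, {0↦0, 1↦6, 2↦2, 3↦3} (+3 more)
R1: no valid match — LHS pattern not found
R2: no valid match — LHS pattern not found
R3: no valid match — LHS pattern not found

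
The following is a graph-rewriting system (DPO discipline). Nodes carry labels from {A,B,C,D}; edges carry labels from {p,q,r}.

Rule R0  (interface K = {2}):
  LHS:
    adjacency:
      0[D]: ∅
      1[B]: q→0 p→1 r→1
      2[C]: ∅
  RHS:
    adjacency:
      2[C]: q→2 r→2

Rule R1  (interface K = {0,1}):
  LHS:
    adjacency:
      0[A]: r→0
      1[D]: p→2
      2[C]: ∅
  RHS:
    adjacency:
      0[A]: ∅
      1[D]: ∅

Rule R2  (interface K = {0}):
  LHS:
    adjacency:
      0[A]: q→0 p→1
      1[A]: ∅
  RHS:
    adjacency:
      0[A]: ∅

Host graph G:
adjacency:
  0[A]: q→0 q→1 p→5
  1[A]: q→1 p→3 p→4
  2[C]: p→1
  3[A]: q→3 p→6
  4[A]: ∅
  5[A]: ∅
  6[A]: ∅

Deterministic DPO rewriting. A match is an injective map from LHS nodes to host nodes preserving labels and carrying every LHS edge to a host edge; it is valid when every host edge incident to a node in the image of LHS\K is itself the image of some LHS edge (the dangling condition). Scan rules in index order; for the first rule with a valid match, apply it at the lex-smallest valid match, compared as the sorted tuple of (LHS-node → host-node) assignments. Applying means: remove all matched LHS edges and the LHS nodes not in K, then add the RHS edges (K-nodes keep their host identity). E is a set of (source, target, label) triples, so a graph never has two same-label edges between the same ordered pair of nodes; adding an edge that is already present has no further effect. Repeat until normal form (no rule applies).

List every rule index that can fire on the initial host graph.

Answer: [R2]

Steps:
R0: no valid match — LHS pattern not found
R1: no valid match — LHS pattern not found
R2: 3 valid matches — {0↦0, 1↦5}, {0↦1, 1↦4}, {0↦3, 1↦6}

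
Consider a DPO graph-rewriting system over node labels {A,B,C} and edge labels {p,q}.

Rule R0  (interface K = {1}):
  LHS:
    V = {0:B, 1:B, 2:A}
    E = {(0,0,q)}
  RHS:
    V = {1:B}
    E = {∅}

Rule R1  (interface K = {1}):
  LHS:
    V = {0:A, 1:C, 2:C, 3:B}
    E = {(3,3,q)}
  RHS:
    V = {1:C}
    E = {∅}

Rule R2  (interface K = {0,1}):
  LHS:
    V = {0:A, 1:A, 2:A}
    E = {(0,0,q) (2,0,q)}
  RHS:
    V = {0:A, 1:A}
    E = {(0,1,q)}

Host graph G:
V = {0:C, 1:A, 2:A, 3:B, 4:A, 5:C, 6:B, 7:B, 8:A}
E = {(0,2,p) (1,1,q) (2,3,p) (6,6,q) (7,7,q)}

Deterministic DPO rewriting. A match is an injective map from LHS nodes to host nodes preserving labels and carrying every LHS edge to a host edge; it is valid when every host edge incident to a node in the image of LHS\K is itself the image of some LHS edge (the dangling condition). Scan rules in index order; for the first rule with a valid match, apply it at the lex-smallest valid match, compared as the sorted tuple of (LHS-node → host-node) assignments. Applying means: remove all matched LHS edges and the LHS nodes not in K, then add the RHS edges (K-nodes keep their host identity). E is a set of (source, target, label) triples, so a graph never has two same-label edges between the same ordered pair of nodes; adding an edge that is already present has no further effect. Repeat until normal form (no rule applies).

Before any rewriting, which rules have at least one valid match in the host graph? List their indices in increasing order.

Answer: [R0,R1]

Rewrite trace:
R0: 8 valid matches — {0↦6, 1↦3, 2↦4}, {0↦6, 1↦3, 2↦8}, {0↦6, 1↦7, 2↦4} (+5 more)
R1: 4 valid matches — {0↦4, 1↦0, 2↦5, 3↦6}, {0↦4, 1↦0, 2↦5, 3↦7}, {0↦8, 1↦0, 2↦5, 3↦6} (+1 more)
R2: no valid match — LHS pattern not found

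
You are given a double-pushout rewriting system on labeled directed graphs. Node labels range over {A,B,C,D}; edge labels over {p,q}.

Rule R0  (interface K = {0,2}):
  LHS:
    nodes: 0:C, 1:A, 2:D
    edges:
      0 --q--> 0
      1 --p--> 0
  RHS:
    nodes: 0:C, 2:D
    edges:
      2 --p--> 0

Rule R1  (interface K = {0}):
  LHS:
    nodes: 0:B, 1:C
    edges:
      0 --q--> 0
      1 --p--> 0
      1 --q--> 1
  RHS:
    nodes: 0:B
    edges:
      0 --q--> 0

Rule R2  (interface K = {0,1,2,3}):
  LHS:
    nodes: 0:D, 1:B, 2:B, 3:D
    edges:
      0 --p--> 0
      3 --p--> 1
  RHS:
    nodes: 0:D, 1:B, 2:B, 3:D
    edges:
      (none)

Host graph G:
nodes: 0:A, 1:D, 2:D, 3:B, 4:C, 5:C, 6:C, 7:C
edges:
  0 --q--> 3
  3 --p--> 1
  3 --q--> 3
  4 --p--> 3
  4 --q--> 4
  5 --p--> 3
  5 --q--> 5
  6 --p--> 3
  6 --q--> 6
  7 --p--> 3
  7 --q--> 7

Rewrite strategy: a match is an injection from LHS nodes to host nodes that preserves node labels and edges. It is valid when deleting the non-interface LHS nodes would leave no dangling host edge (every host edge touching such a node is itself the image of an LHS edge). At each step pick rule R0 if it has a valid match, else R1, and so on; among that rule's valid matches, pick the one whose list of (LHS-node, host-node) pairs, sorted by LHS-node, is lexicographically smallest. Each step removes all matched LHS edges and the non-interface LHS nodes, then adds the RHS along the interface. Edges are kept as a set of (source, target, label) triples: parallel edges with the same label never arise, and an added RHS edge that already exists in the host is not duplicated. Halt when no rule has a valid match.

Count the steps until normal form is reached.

Answer: 4

Rewrite trace:
start.  V:8 E:11  edges: 0-q->3 3-p->1 3-q->3 4-p->3 4-q->4 5-p->3 5-q->5 6-p->3 6-q->6 7-p->3 7-q->7
1. fire R1 via {0↦3, 1↦4}  →  V:7 E:9  edges: 0-q->3 3-p->1 3-q->3 5-p->3 5-q->5 6-p->3 6-q->6 7-p->3 7-q->7
2. fire R1 via {0↦3, 1↦5}  →  V:6 E:7  edges: 0-q->3 3-p->1 3-q->3 6-p->3 6-q->6 7-p->3 7-q->7
3. fire R1 via {0↦3, 1↦6}  →  V:5 E:5  edges: 0-q->3 3-p->1 3-q->3 7-p->3 7-q->7
4. fire R1 via {0↦3, 1↦7}  →  V:4 E:3  edges: 0-q->3 3-p->1 3-q->3
normal form: no rule applies after step 4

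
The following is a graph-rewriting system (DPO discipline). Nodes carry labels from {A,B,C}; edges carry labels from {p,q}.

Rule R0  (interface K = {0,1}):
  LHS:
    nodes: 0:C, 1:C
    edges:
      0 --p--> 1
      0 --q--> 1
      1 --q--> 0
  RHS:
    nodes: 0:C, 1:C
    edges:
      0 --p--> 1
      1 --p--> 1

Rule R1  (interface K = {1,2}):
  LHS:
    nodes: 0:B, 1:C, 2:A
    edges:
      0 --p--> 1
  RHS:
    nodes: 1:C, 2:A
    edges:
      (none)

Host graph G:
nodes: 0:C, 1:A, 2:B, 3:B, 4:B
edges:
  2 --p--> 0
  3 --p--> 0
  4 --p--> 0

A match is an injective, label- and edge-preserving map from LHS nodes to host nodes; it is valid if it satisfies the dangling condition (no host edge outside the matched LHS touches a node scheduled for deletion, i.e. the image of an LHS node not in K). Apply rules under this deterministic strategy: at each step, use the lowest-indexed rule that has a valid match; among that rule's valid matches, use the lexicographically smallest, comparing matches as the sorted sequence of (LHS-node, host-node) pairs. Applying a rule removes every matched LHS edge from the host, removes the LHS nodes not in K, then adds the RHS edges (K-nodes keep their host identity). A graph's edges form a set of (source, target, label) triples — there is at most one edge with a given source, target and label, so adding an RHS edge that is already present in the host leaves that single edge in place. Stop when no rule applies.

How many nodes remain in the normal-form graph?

Answer: 2

Steps:
start.  V:5 E:3  edges: 2-p->0 3-p->0 4-p->0
1. fire R1 via {0↦2, 1↦0, 2↦1}  →  V:4 E:2  edges: 3-p->0 4-p->0
2. fire R1 via {0↦3, 1↦0, 2↦1}  →  V:3 E:1  edges: 4-p->0
3. fire R1 via {0↦4, 1↦0, 2↦1}  →  V:2 E:0  edges: ∅
final graph: no rule applies after step 3
NF nodes: {0:C, 1:A}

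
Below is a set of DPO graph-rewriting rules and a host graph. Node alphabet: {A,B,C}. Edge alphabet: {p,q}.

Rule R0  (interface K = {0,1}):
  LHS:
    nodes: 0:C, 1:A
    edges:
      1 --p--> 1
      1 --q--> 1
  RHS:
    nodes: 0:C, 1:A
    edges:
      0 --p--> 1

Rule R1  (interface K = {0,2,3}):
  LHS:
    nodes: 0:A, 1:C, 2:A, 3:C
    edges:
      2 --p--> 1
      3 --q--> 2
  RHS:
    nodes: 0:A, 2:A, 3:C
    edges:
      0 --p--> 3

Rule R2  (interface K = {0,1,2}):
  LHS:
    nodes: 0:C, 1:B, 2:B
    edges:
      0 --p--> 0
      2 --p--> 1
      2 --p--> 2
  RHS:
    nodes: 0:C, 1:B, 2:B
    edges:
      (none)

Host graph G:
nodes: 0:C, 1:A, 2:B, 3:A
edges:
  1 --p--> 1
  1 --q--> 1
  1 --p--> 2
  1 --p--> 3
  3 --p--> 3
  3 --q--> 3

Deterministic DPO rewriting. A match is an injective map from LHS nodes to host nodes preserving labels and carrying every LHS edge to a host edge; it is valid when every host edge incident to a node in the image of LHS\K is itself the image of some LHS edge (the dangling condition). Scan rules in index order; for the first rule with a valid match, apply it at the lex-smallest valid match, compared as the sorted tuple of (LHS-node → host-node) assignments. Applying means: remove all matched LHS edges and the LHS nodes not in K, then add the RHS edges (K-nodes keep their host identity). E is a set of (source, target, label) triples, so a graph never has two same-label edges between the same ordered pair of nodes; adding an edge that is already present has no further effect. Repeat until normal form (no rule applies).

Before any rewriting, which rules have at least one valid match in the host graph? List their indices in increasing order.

Answer: [R0]

Rewrite trace:
R0: 2 valid matches — {0↦0, 1↦1}, {0↦0, 1↦3}
R1: no valid match — LHS pattern not found
R2: no valid match — LHS pattern not found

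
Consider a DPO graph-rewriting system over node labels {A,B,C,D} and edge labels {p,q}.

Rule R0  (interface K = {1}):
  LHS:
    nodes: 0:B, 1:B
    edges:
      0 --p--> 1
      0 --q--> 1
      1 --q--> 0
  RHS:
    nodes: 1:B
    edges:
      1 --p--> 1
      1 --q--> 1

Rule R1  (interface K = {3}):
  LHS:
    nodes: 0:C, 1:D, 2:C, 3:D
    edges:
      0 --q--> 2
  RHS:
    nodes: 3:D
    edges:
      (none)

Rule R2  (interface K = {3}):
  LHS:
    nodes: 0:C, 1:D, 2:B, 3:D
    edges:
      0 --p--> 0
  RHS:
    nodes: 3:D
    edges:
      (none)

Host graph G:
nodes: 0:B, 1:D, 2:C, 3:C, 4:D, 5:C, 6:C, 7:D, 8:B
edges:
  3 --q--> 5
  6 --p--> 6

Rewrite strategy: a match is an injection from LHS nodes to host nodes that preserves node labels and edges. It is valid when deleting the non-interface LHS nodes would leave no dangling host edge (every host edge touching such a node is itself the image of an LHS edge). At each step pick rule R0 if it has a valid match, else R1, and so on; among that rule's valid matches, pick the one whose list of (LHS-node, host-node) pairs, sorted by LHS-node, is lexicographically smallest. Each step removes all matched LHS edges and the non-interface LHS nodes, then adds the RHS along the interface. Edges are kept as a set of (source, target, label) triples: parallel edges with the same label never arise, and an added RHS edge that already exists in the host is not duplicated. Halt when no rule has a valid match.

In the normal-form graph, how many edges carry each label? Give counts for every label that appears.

start.  V:9 E:2  edges: 3-q->5 6-p->6
1. fire R1 via {0↦3, 1↦1, 2↦5, 3↦4}  →  V:6 E:1  edges: 6-p->6
2. fire R2 via {0↦6, 1↦4, 2↦0, 3↦7}  →  V:3 E:0  edges: ∅
normal form: no rule applies after step 2
NF edges: []

Answer: (no edges)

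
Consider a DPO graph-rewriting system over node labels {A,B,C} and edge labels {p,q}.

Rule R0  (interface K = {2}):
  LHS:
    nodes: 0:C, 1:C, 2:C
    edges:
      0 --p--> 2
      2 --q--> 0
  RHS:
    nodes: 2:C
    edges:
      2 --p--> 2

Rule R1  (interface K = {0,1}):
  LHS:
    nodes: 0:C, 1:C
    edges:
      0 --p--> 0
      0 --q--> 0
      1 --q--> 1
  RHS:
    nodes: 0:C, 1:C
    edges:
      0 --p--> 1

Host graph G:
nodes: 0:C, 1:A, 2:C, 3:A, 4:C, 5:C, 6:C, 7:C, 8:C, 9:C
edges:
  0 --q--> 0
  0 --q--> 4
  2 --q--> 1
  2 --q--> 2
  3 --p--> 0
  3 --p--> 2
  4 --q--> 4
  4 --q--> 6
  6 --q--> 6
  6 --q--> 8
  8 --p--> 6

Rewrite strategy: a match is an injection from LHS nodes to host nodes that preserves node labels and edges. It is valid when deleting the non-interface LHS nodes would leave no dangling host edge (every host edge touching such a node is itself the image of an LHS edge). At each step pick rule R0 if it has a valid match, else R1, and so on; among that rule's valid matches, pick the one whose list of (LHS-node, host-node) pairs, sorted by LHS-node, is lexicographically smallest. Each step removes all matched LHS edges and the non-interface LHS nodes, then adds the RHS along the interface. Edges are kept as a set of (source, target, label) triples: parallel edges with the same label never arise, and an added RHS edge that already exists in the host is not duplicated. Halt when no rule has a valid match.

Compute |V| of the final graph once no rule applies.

initial: |V|=10 |E|=11  E = 0-q->0 0-q->4 2-q->1 2-q->2 3-p->0 3-p->2 4-q->4 4-q->6 6-q->6 6-q->8 8-p->6
step 1: apply R0 at {0↦8, 1↦5, 2↦6}  → |V|=8 |E|=10  E = 0-q->0 0-q->4 2-q->1 2-q->2 3-p->0 3-p->2 4-q->4 4-q->6 6-p->6 6-q->6
step 2: apply R1 at {0↦6, 1↦0}  → |V|=8 |E|=8  E = 0-q->4 2-q->1 2-q->2 3-p->0 3-p->2 4-q->4 4-q->6 6-p->0
normal form: no rule applies after step 2
NF nodes: {0:C, 1:A, 2:C, 3:A, 4:C, 6:C, 7:C, 9:C}

Answer: 8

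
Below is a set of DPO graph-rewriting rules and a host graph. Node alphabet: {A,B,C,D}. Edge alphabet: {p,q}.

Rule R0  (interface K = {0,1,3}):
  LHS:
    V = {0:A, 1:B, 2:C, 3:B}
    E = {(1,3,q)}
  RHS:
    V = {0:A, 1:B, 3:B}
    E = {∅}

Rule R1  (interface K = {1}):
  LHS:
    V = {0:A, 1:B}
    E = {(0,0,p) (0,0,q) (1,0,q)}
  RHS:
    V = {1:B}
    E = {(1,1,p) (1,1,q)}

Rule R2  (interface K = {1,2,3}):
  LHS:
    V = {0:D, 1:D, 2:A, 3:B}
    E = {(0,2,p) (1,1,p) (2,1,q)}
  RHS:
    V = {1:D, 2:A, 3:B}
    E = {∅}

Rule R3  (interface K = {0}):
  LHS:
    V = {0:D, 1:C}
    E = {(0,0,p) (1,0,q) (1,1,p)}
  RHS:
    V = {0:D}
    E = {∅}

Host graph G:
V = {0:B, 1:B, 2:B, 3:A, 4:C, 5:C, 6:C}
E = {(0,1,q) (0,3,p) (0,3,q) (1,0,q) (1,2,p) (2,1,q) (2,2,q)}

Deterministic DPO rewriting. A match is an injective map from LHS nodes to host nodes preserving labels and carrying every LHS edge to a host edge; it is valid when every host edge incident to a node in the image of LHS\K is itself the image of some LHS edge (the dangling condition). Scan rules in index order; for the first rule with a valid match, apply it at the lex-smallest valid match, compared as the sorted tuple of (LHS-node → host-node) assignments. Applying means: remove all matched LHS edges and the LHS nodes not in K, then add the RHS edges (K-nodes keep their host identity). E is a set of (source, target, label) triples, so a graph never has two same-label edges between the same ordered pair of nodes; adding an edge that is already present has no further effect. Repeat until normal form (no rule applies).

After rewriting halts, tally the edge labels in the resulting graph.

Answer: p:2 q:2

Steps:
initial: |V|=7 |E|=7  E = 0-q->1 0-p->3 0-q->3 1-q->0 1-p->2 2-q->1 2-q->2
step 1: apply R0 at {0↦3, 1↦0, 2↦4, 3↦1}  → |V|=6 |E|=6  E = 0-p->3 0-q->3 1-q->0 1-p->2 2-q->1 2-q->2
step 2: apply R0 at {0↦3, 1↦1, 2↦5, 3↦0}  → |V|=5 |E|=5  E = 0-p->3 0-q->3 1-p->2 2-q->1 2-q->2
step 3: apply R0 at {0↦3, 1↦2, 2↦6, 3↦1}  → |V|=4 |E|=4  E = 0-p->3 0-q->3 1-p->2 2-q->2
final graph: no rule applies after step 3
NF edges: [(0, 3, 'p'), (0, 3, 'q'), (1, 2, 'p'), (2, 2, 'q')]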